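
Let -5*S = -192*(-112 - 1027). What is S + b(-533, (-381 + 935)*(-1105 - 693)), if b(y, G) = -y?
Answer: -216023/5 ≈ -43205.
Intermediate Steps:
S = -218688/5 (S = -(-192)*(-112 - 1027)/5 = -(-192)*(-1139)/5 = -⅕*218688 = -218688/5 ≈ -43738.)
S + b(-533, (-381 + 935)*(-1105 - 693)) = -218688/5 - 1*(-533) = -218688/5 + 533 = -216023/5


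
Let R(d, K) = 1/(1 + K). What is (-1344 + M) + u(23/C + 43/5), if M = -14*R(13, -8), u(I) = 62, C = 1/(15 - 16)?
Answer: -1280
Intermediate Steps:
C = -1 (C = 1/(-1) = -1)
M = 2 (M = -14/(1 - 8) = -14/(-7) = -14*(-⅐) = 2)
(-1344 + M) + u(23/C + 43/5) = (-1344 + 2) + 62 = -1342 + 62 = -1280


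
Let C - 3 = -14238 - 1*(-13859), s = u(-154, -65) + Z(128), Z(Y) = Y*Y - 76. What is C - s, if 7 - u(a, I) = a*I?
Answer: -6681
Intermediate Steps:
u(a, I) = 7 - I*a (u(a, I) = 7 - a*I = 7 - I*a)
Z(Y) = -76 + Y² (Z(Y) = Y² - 76 = -76 + Y²)
s = 6305 (s = (7 - 1*(-65)*(-154)) + (-76 + 128²) = (7 - 10010) + (-76 + 16384) = -10003 + 16308 = 6305)
C = -376 (C = 3 + (-14238 - 1*(-13859)) = 3 + (-14238 + 13859) = 3 - 379 = -376)
C - s = -376 - 1*6305 = -376 - 6305 = -6681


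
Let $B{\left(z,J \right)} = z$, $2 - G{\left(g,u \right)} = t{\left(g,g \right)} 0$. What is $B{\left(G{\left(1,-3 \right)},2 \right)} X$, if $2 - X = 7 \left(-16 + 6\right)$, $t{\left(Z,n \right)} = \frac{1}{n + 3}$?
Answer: $144$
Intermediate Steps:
$t{\left(Z,n \right)} = \frac{1}{3 + n}$
$G{\left(g,u \right)} = 2$ ($G{\left(g,u \right)} = 2 - \frac{1}{3 + g} 0 = 2 - 0 = 2 + 0 = 2$)
$X = 72$ ($X = 2 - 7 \left(-16 + 6\right) = 2 - 7 \left(-10\right) = 2 - -70 = 2 + 70 = 72$)
$B{\left(G{\left(1,-3 \right)},2 \right)} X = 2 \cdot 72 = 144$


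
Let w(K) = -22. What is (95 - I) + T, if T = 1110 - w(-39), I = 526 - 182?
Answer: 883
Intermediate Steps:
I = 344
T = 1132 (T = 1110 - 1*(-22) = 1110 + 22 = 1132)
(95 - I) + T = (95 - 1*344) + 1132 = (95 - 344) + 1132 = -249 + 1132 = 883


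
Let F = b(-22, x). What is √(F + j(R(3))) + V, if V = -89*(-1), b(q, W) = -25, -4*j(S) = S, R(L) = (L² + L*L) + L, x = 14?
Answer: 89 + 11*I/2 ≈ 89.0 + 5.5*I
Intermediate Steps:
R(L) = L + 2*L² (R(L) = (L² + L²) + L = 2*L² + L = L + 2*L²)
j(S) = -S/4
F = -25
V = 89
√(F + j(R(3))) + V = √(-25 - 3*(1 + 2*3)/4) + 89 = √(-25 - 3*(1 + 6)/4) + 89 = √(-25 - 3*7/4) + 89 = √(-25 - ¼*21) + 89 = √(-25 - 21/4) + 89 = √(-121/4) + 89 = 11*I/2 + 89 = 89 + 11*I/2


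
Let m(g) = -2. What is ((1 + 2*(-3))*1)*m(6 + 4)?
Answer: 10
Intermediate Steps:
((1 + 2*(-3))*1)*m(6 + 4) = ((1 + 2*(-3))*1)*(-2) = ((1 - 6)*1)*(-2) = -5*1*(-2) = -5*(-2) = 10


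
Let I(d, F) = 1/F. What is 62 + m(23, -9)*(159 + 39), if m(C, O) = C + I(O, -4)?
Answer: 9133/2 ≈ 4566.5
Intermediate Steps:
m(C, O) = -1/4 + C (m(C, O) = C + 1/(-4) = C - 1/4 = -1/4 + C)
62 + m(23, -9)*(159 + 39) = 62 + (-1/4 + 23)*(159 + 39) = 62 + (91/4)*198 = 62 + 9009/2 = 9133/2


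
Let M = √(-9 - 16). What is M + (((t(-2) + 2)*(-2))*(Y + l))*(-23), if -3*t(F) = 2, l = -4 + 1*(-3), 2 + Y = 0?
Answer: -552 + 5*I ≈ -552.0 + 5.0*I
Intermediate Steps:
Y = -2 (Y = -2 + 0 = -2)
l = -7 (l = -4 - 3 = -7)
t(F) = -⅔ (t(F) = -⅓*2 = -⅔)
M = 5*I (M = √(-25) = 5*I ≈ 5.0*I)
M + (((t(-2) + 2)*(-2))*(Y + l))*(-23) = 5*I + (((-⅔ + 2)*(-2))*(-2 - 7))*(-23) = 5*I + (((4/3)*(-2))*(-9))*(-23) = 5*I - 8/3*(-9)*(-23) = 5*I + 24*(-23) = 5*I - 552 = -552 + 5*I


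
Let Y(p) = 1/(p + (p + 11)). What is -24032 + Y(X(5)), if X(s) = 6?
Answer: -552735/23 ≈ -24032.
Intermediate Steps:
Y(p) = 1/(11 + 2*p) (Y(p) = 1/(p + (11 + p)) = 1/(11 + 2*p))
-24032 + Y(X(5)) = -24032 + 1/(11 + 2*6) = -24032 + 1/(11 + 12) = -24032 + 1/23 = -552735/23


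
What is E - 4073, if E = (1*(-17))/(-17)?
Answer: -4072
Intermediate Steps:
E = 1 (E = -17*(-1/17) = 1)
E - 4073 = 1 - 4073 = -4072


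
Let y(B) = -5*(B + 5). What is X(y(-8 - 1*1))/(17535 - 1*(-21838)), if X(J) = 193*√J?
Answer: 386*√5/39373 ≈ 0.021922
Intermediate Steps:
y(B) = -25 - 5*B (y(B) = -5*(5 + B) = -25 - 5*B)
X(y(-8 - 1*1))/(17535 - 1*(-21838)) = (193*√(-25 - 5*(-8 - 1*1)))/(17535 - 1*(-21838)) = (193*√(-25 - 5*(-8 - 1)))/(17535 + 21838) = (193*√(-25 - 5*(-9)))/39373 = (193*√(-25 + 45))*(1/39373) = (193*√20)*(1/39373) = (193*(2*√5))*(1/39373) = (386*√5)*(1/39373) = 386*√5/39373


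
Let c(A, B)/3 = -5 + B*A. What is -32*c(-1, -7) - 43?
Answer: -235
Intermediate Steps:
c(A, B) = -15 + 3*A*B (c(A, B) = 3*(-5 + B*A) = 3*(-5 + A*B) = -15 + 3*A*B)
-32*c(-1, -7) - 43 = -32*(-15 + 3*(-1)*(-7)) - 43 = -32*(-15 + 21) - 43 = -32*6 - 43 = -192 - 43 = -235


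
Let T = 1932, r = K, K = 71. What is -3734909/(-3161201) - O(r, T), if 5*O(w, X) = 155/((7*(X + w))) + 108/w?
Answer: 13768646943722/15734735723455 ≈ 0.87505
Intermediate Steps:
r = 71
O(w, X) = 31/(7*X + 7*w) + 108/(5*w) (O(w, X) = (155/((7*(X + w))) + 108/w)/5 = (155/(7*X + 7*w) + 108/w)/5 = (108/w + 155/(7*X + 7*w))/5 = 31/(7*X + 7*w) + 108/(5*w))
-3734909/(-3161201) - O(r, T) = -3734909/(-3161201) - (756*1932 + 911*71)/(35*71*(1932 + 71)) = -3734909*(-1/3161201) - (1460592 + 64681)/(35*71*2003) = 3734909/3161201 - 1525273/(35*71*2003) = 3734909/3161201 - 1*1525273/4977455 = 3734909/3161201 - 1525273/4977455 = 13768646943722/15734735723455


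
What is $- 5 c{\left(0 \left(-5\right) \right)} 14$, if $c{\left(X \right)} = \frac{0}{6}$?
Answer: $0$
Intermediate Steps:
$c{\left(X \right)} = 0$ ($c{\left(X \right)} = 0 \cdot \frac{1}{6} = 0$)
$- 5 c{\left(0 \left(-5\right) \right)} 14 = \left(-5\right) 0 \cdot 14 = 0 \cdot 14 = 0$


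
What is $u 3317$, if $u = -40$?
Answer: $-132680$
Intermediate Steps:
$u 3317 = \left(-40\right) 3317 = -132680$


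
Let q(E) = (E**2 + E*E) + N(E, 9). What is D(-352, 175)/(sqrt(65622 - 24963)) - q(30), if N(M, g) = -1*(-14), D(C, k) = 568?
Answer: -1814 + 568*sqrt(40659)/40659 ≈ -1811.2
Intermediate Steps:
N(M, g) = 14
q(E) = 14 + 2*E**2 (q(E) = (E**2 + E*E) + 14 = (E**2 + E**2) + 14 = 2*E**2 + 14 = 14 + 2*E**2)
D(-352, 175)/(sqrt(65622 - 24963)) - q(30) = 568/(sqrt(65622 - 24963)) - (14 + 2*30**2) = 568/(sqrt(40659)) - (14 + 2*900) = 568*(sqrt(40659)/40659) - (14 + 1800) = 568*sqrt(40659)/40659 - 1*1814 = 568*sqrt(40659)/40659 - 1814 = -1814 + 568*sqrt(40659)/40659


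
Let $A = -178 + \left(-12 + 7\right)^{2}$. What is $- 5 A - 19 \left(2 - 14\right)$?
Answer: $993$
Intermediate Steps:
$A = -153$ ($A = -178 + \left(-5\right)^{2} = -178 + 25 = -153$)
$- 5 A - 19 \left(2 - 14\right) = \left(-5\right) \left(-153\right) - 19 \left(2 - 14\right) = 765 - -228 = 765 + 228 = 993$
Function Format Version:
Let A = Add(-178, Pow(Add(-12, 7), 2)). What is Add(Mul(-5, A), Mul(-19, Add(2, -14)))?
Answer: 993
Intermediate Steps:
A = -153 (A = Add(-178, Pow(-5, 2)) = Add(-178, 25) = -153)
Add(Mul(-5, A), Mul(-19, Add(2, -14))) = Add(Mul(-5, -153), Mul(-19, Add(2, -14))) = Add(765, Mul(-19, -12)) = Add(765, 228) = 993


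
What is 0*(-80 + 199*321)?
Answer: 0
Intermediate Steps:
0*(-80 + 199*321) = 0*(-80 + 63879) = 0*63799 = 0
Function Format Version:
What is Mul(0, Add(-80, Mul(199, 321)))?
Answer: 0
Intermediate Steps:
Mul(0, Add(-80, Mul(199, 321))) = Mul(0, Add(-80, 63879)) = Mul(0, 63799) = 0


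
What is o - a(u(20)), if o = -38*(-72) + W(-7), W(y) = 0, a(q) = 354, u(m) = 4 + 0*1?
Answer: 2382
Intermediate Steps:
u(m) = 4 (u(m) = 4 + 0 = 4)
o = 2736 (o = -38*(-72) + 0 = 2736 + 0 = 2736)
o - a(u(20)) = 2736 - 1*354 = 2736 - 354 = 2382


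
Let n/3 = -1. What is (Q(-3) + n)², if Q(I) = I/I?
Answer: 4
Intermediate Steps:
n = -3 (n = 3*(-1) = -3)
Q(I) = 1
(Q(-3) + n)² = (1 - 3)² = (-2)² = 4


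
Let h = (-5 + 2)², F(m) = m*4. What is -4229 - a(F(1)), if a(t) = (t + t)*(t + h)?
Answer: -4333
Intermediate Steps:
F(m) = 4*m
h = 9 (h = (-3)² = 9)
a(t) = 2*t*(9 + t) (a(t) = (t + t)*(t + 9) = (2*t)*(9 + t) = 2*t*(9 + t))
-4229 - a(F(1)) = -4229 - 2*4*1*(9 + 4*1) = -4229 - 2*4*(9 + 4) = -4229 - 2*4*13 = -4229 - 1*104 = -4229 - 104 = -4333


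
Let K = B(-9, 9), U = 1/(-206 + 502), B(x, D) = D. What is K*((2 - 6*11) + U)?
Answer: -170487/296 ≈ -575.97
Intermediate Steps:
U = 1/296 ≈ 0.0033784
K = 9
K*((2 - 6*11) + U) = 9*((2 - 6*11) + 1/296) = 9*((2 - 66) + 1/296) = 9*(-64 + 1/296) = 9*(-18943/296) = -170487/296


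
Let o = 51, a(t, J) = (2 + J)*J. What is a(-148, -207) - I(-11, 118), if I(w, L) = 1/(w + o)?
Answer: 1697399/40 ≈ 42435.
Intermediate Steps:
a(t, J) = J*(2 + J)
I(w, L) = 1/(51 + w) (I(w, L) = 1/(w + 51) = 1/(51 + w))
a(-148, -207) - I(-11, 118) = -207*(2 - 207) - 1/(51 - 11) = -207*(-205) - 1/40 = 42435 - 1*1/40 = 42435 - 1/40 = 1697399/40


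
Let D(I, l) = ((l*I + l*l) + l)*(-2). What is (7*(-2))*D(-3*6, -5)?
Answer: 3080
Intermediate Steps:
D(I, l) = -2*l - 2*l² - 2*I*l (D(I, l) = ((I*l + l²) + l)*(-2) = ((l² + I*l) + l)*(-2) = (l + l² + I*l)*(-2) = -2*l - 2*l² - 2*I*l)
(7*(-2))*D(-3*6, -5) = (7*(-2))*(-2*(-5)*(1 - 3*6 - 5)) = -(-28)*(-5)*(1 - 18 - 5) = -(-28)*(-5)*(-22) = -14*(-220) = 3080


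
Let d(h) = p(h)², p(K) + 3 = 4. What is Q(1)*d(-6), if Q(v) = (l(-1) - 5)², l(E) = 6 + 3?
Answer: 16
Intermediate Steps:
p(K) = 1 (p(K) = -3 + 4 = 1)
l(E) = 9
Q(v) = 16 (Q(v) = (9 - 5)² = 4² = 16)
d(h) = 1 (d(h) = 1² = 1)
Q(1)*d(-6) = 16*1 = 16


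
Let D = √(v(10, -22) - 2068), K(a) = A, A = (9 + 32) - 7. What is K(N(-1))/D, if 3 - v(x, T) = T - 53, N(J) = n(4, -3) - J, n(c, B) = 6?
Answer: -17*I*√1990/995 ≈ -0.76217*I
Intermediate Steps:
A = 34 (A = 41 - 7 = 34)
N(J) = 6 - J
v(x, T) = 56 - T (v(x, T) = 3 - (T - 53) = 3 - (-53 + T) = 3 + (53 - T) = 56 - T)
K(a) = 34
D = I*√1990 (D = √((56 - 1*(-22)) - 2068) = √((56 + 22) - 2068) = √(78 - 2068) = √(-1990) = I*√1990 ≈ 44.609*I)
K(N(-1))/D = 34/((I*√1990)) = 34*(-I*√1990/1990) = -17*I*√1990/995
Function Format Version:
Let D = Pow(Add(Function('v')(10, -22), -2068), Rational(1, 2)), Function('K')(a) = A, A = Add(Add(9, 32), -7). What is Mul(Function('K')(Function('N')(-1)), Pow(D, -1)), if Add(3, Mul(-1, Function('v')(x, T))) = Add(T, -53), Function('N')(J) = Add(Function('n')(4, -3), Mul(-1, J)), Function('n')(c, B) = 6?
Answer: Mul(Rational(-17, 995), I, Pow(1990, Rational(1, 2))) ≈ Mul(-0.76217, I)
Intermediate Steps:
A = 34 (A = Add(41, -7) = 34)
Function('N')(J) = Add(6, Mul(-1, J))
Function('v')(x, T) = Add(56, Mul(-1, T)) (Function('v')(x, T) = Add(3, Mul(-1, Add(T, -53))) = Add(3, Mul(-1, Add(-53, T))) = Add(3, Add(53, Mul(-1, T))) = Add(56, Mul(-1, T)))
Function('K')(a) = 34
D = Mul(I, Pow(1990, Rational(1, 2))) (D = Pow(Add(Add(56, Mul(-1, -22)), -2068), Rational(1, 2)) = Pow(Add(Add(56, 22), -2068), Rational(1, 2)) = Pow(Add(78, -2068), Rational(1, 2)) = Pow(-1990, Rational(1, 2)) = Mul(I, Pow(1990, Rational(1, 2))) ≈ Mul(44.609, I))
Mul(Function('K')(Function('N')(-1)), Pow(D, -1)) = Mul(34, Pow(Mul(I, Pow(1990, Rational(1, 2))), -1)) = Mul(34, Mul(Rational(-1, 1990), I, Pow(1990, Rational(1, 2)))) = Mul(Rational(-17, 995), I, Pow(1990, Rational(1, 2)))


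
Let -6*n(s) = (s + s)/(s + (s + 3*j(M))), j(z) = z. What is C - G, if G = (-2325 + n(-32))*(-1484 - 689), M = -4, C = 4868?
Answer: -287716733/57 ≈ -5.0477e+6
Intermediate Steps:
n(s) = -s/(3*(-12 + 2*s)) (n(s) = -(s + s)/(6*(s + (s + 3*(-4)))) = -2*s/(6*(s + (s - 12))) = -2*s/(6*(s + (-12 + s))) = -2*s/(6*(-12 + 2*s)) = -s/(3*(-12 + 2*s)))
G = 287994209/57 (G = (-2325 - 1*(-32)/(-36 + 6*(-32)))*(-1484 - 689) = (-2325 - 1*(-32)/(-36 - 192))*(-2173) = (-2325 - 1*(-32)/(-228))*(-2173) = (-2325 - 1*(-32)*(-1/228))*(-2173) = (-2325 - 8/57)*(-2173) = -132533/57*(-2173) = 287994209/57 ≈ 5.0525e+6)
C - G = 4868 - 1*287994209/57 = 4868 - 287994209/57 = -287716733/57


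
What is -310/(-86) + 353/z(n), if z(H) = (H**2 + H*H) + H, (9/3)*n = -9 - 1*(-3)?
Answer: 16109/258 ≈ 62.438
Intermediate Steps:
n = -2 (n = (-9 - 1*(-3))/3 = (-9 + 3)/3 = (1/3)*(-6) = -2)
z(H) = H + 2*H**2 (z(H) = (H**2 + H**2) + H = 2*H**2 + H = H + 2*H**2)
-310/(-86) + 353/z(n) = -310/(-86) + 353/((-2*(1 + 2*(-2)))) = -310*(-1/86) + 353/((-2*(1 - 4))) = 155/43 + 353/((-2*(-3))) = 155/43 + 353/6 = 16109/258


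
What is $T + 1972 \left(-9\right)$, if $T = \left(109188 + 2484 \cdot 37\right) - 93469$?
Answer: $89879$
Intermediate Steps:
$T = 107627$ ($T = \left(109188 + 91908\right) - 93469 = 201096 - 93469 = 107627$)
$T + 1972 \left(-9\right) = 107627 + 1972 \left(-9\right) = 107627 - 17748 = 89879$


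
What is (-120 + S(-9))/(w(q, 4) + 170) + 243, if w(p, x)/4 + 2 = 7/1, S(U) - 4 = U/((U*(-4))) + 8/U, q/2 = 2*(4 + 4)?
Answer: 1657903/6840 ≈ 242.38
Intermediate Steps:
q = 32 (q = 2*(2*(4 + 4)) = 2*(2*8) = 2*16 = 32)
S(U) = 15/4 + 8/U (S(U) = 4 + (U/((U*(-4))) + 8/U) = 4 + (U/((-4*U)) + 8/U) = 4 + (U*(-1/(4*U)) + 8/U) = 4 + (-¼ + 8/U) = 15/4 + 8/U)
w(p, x) = 20 (w(p, x) = -8 + 4*(7/1) = -8 + 4*(7*1) = -8 + 4*7 = -8 + 28 = 20)
(-120 + S(-9))/(w(q, 4) + 170) + 243 = (-120 + (15/4 + 8/(-9)))/(20 + 170) + 243 = (-120 + (15/4 + 8*(-⅑)))/190 + 243 = (-120 + (15/4 - 8/9))*(1/190) + 243 = (-120 + 103/36)*(1/190) + 243 = -4217/36*1/190 + 243 = -4217/6840 + 243 = 1657903/6840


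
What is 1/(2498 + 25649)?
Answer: 1/28147 ≈ 3.5528e-5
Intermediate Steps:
1/(2498 + 25649) = 1/28147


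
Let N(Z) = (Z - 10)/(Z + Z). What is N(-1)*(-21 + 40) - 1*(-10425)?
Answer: 21059/2 ≈ 10530.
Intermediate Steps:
N(Z) = (-10 + Z)/(2*Z) (N(Z) = (-10 + Z)/((2*Z)) = (-10 + Z)*(1/(2*Z)) = (-10 + Z)/(2*Z))
N(-1)*(-21 + 40) - 1*(-10425) = ((1/2)*(-10 - 1)/(-1))*(-21 + 40) - 1*(-10425) = ((1/2)*(-1)*(-11))*19 + 10425 = (11/2)*19 + 10425 = 209/2 + 10425 = 21059/2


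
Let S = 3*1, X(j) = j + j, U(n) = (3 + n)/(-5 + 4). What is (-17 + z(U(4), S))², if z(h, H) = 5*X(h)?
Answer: 7569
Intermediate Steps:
U(n) = -3 - n (U(n) = (3 + n)/(-1) = (3 + n)*(-1) = -3 - n)
X(j) = 2*j
S = 3
z(h, H) = 10*h (z(h, H) = 5*(2*h) = 10*h)
(-17 + z(U(4), S))² = (-17 + 10*(-3 - 1*4))² = (-17 + 10*(-3 - 4))² = (-17 + 10*(-7))² = (-17 - 70)² = (-87)² = 7569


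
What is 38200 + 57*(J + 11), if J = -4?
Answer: 38599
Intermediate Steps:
38200 + 57*(J + 11) = 38200 + 57*(-4 + 11) = 38200 + 57*7 = 38200 + 399 = 38599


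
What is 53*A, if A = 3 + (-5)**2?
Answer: 1484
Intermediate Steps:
A = 28 (A = 3 + 25 = 28)
53*A = 53*28 = 1484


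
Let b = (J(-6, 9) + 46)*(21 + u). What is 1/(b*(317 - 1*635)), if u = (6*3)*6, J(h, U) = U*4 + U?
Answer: -1/3733002 ≈ -2.6788e-7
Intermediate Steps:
J(h, U) = 5*U (J(h, U) = 4*U + U = 5*U)
u = 108 (u = 18*6 = 108)
b = 11739 (b = (5*9 + 46)*(21 + 108) = (45 + 46)*129 = 91*129 = 11739)
1/(b*(317 - 1*635)) = 1/(11739*(317 - 1*635)) = 1/(11739*(317 - 635)) = 1/(11739*(-318)) = 1/(-3733002) = -1/3733002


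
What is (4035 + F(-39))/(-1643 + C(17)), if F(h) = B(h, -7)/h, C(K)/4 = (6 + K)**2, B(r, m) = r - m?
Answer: 157397/18447 ≈ 8.5324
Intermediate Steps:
C(K) = 4*(6 + K)**2
F(h) = (7 + h)/h (F(h) = (h - 1*(-7))/h = (h + 7)/h = (7 + h)/h)
(4035 + F(-39))/(-1643 + C(17)) = (4035 + (7 - 39)/(-39))/(-1643 + 4*(6 + 17)**2) = (4035 - 1/39*(-32))/(-1643 + 4*23**2) = (4035 + 32/39)/(-1643 + 4*529) = 157397/(39*(-1643 + 2116)) = (157397/39)/473 = (157397/39)*(1/473) = 157397/18447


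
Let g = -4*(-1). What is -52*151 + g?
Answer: -7848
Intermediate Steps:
g = 4
-52*151 + g = -52*151 + 4 = -7852 + 4 = -7848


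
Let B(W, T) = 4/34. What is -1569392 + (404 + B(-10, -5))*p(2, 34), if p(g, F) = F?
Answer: -1555652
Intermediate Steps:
B(W, T) = 2/17 (B(W, T) = 4*(1/34) = 2/17)
-1569392 + (404 + B(-10, -5))*p(2, 34) = -1569392 + (404 + 2/17)*34 = -1569392 + (6870/17)*34 = -1569392 + 13740 = -1555652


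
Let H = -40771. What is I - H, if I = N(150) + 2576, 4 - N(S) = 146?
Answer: 43205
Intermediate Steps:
N(S) = -142 (N(S) = 4 - 1*146 = 4 - 146 = -142)
I = 2434 (I = -142 + 2576 = 2434)
I - H = 2434 - 1*(-40771) = 2434 + 40771 = 43205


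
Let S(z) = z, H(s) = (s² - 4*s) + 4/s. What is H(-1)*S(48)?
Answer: 48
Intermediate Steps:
H(s) = s² - 4*s + 4/s
H(-1)*S(48) = ((4 + (-1)²*(-4 - 1))/(-1))*48 = -(4 + 1*(-5))*48 = -(4 - 5)*48 = -1*(-1)*48 = 1*48 = 48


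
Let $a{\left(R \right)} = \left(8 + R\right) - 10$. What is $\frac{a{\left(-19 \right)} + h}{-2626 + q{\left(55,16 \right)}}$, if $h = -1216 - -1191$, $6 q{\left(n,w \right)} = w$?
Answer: $\frac{69}{3935} \approx 0.017535$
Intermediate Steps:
$q{\left(n,w \right)} = \frac{w}{6}$
$h = -25$ ($h = -1216 + 1191 = -25$)
$a{\left(R \right)} = -2 + R$
$\frac{a{\left(-19 \right)} + h}{-2626 + q{\left(55,16 \right)}} = \frac{\left(-2 - 19\right) - 25}{-2626 + \frac{1}{6} \cdot 16} = \frac{-21 - 25}{-2626 + \frac{8}{3}} = - \frac{46}{- \frac{7870}{3}} = \left(-46\right) \left(- \frac{3}{7870}\right) = \frac{69}{3935}$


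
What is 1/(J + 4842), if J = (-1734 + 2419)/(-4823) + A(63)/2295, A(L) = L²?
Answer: 409955/1985652866 ≈ 0.00020646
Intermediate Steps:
J = 650756/409955 (J = (-1734 + 2419)/(-4823) + 63²/2295 = 685*(-1/4823) + 3969*(1/2295) = -685/4823 + 147/85 = 650756/409955 ≈ 1.5874)
1/(J + 4842) = 1/(650756/409955 + 4842) = 1/(1985652866/409955) = 409955/1985652866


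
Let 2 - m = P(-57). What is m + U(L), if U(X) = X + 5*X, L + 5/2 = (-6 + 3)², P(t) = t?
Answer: 98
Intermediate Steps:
m = 59 (m = 2 - 1*(-57) = 2 + 57 = 59)
L = 13/2 (L = -5/2 + (-6 + 3)² = -5/2 + (-3)² = -5/2 + 9 = 13/2 ≈ 6.5000)
U(X) = 6*X
m + U(L) = 59 + 6*(13/2) = 59 + 39 = 98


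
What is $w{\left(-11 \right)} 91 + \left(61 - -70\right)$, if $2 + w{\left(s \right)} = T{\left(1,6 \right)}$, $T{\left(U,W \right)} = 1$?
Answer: $40$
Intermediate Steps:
$w{\left(s \right)} = -1$ ($w{\left(s \right)} = -2 + 1 = -1$)
$w{\left(-11 \right)} 91 + \left(61 - -70\right) = \left(-1\right) 91 + \left(61 - -70\right) = -91 + \left(61 + 70\right) = -91 + 131 = 40$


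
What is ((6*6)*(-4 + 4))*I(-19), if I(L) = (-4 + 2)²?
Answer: 0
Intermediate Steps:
I(L) = 4 (I(L) = (-2)² = 4)
((6*6)*(-4 + 4))*I(-19) = ((6*6)*(-4 + 4))*4 = (36*0)*4 = 0*4 = 0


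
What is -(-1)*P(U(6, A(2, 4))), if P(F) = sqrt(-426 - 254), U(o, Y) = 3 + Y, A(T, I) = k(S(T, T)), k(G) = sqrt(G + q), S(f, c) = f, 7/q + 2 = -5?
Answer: 2*I*sqrt(170) ≈ 26.077*I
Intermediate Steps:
q = -1 (q = 7/(-2 - 5) = 7/(-7) = 7*(-1/7) = -1)
k(G) = sqrt(-1 + G) (k(G) = sqrt(G - 1) = sqrt(-1 + G))
A(T, I) = sqrt(-1 + T)
P(F) = 2*I*sqrt(170) (P(F) = sqrt(-680) = 2*I*sqrt(170))
-(-1)*P(U(6, A(2, 4))) = -(-1)*2*I*sqrt(170) = -(-2)*I*sqrt(170) = 2*I*sqrt(170)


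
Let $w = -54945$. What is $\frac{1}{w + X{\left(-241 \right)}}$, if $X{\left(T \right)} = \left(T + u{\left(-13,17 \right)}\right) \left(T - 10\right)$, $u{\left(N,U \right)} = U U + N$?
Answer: $- \frac{1}{63730} \approx -1.5691 \cdot 10^{-5}$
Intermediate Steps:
$u{\left(N,U \right)} = N + U^{2}$ ($u{\left(N,U \right)} = U^{2} + N = N + U^{2}$)
$X{\left(T \right)} = \left(-10 + T\right) \left(276 + T\right)$ ($X{\left(T \right)} = \left(T - \left(13 - 17^{2}\right)\right) \left(T - 10\right) = \left(T + \left(-13 + 289\right)\right) \left(-10 + T\right) = \left(T + 276\right) \left(-10 + T\right) = \left(276 + T\right) \left(-10 + T\right) = \left(-10 + T\right) \left(276 + T\right)$)
$\frac{1}{w + X{\left(-241 \right)}} = \frac{1}{-54945 + \left(-2760 + \left(-241\right)^{2} + 266 \left(-241\right)\right)} = \frac{1}{-54945 - 8785} = \frac{1}{-63730} = - \frac{1}{63730}$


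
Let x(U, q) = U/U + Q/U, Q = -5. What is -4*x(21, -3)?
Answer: -64/21 ≈ -3.0476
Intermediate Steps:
x(U, q) = 1 - 5/U (x(U, q) = U/U - 5/U = 1 - 5/U)
-4*x(21, -3) = -4*(-5 + 21)/21 = -4*16/21 = -64/21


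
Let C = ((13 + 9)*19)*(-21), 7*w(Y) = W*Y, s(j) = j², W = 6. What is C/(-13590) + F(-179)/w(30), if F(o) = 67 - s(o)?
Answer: -1876609/1510 ≈ -1242.8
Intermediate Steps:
w(Y) = 6*Y/7 (w(Y) = (6*Y)/7 = 6*Y/7)
F(o) = 67 - o²
C = -8778 (C = (22*19)*(-21) = 418*(-21) = -8778)
C/(-13590) + F(-179)/w(30) = -8778/(-13590) + (67 - 1*(-179)²)/(((6/7)*30)) = -8778*(-1/13590) + (67 - 1*32041)/(180/7) = 1463/2265 + (67 - 32041)*(7/180) = 1463/2265 - 31974*7/180 = 1463/2265 - 37303/30 = -1876609/1510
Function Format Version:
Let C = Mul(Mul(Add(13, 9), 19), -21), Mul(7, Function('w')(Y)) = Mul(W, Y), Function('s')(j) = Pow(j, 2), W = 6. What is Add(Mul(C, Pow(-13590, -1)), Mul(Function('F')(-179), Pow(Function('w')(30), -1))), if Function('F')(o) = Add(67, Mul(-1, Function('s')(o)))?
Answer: Rational(-1876609, 1510) ≈ -1242.8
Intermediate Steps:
Function('w')(Y) = Mul(Rational(6, 7), Y) (Function('w')(Y) = Mul(Rational(1, 7), Mul(6, Y)) = Mul(Rational(6, 7), Y))
Function('F')(o) = Add(67, Mul(-1, Pow(o, 2)))
C = -8778 (C = Mul(Mul(22, 19), -21) = Mul(418, -21) = -8778)
Add(Mul(C, Pow(-13590, -1)), Mul(Function('F')(-179), Pow(Function('w')(30), -1))) = Add(Mul(-8778, Pow(-13590, -1)), Mul(Add(67, Mul(-1, Pow(-179, 2))), Pow(Mul(Rational(6, 7), 30), -1))) = Add(Mul(-8778, Rational(-1, 13590)), Mul(Add(67, Mul(-1, 32041)), Pow(Rational(180, 7), -1))) = Add(Rational(1463, 2265), Mul(Add(67, -32041), Rational(7, 180))) = Add(Rational(1463, 2265), Mul(-31974, Rational(7, 180))) = Add(Rational(1463, 2265), Rational(-37303, 30)) = Rational(-1876609, 1510)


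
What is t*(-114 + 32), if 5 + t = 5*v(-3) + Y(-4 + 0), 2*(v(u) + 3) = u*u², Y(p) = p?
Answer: 7503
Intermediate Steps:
v(u) = -3 + u³/2 (v(u) = -3 + (u*u²)/2 = -3 + u³/2)
t = -183/2 (t = -5 + (5*(-3 + (½)*(-3)³) + (-4 + 0)) = -5 + (5*(-3 + (½)*(-27)) - 4) = -5 + (5*(-3 - 27/2) - 4) = -5 + (5*(-33/2) - 4) = -5 + (-165/2 - 4) = -5 - 173/2 = -183/2 ≈ -91.500)
t*(-114 + 32) = -183*(-114 + 32)/2 = -183/2*(-82) = 7503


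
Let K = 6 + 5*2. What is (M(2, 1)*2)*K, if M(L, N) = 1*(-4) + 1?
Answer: -96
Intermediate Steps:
M(L, N) = -3 (M(L, N) = -4 + 1 = -3)
K = 16 (K = 6 + 10 = 16)
(M(2, 1)*2)*K = -3*2*16 = -6*16 = -96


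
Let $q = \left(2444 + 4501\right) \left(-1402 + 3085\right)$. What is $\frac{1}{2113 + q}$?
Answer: $\frac{1}{11690548} \approx 8.5539 \cdot 10^{-8}$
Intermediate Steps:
$q = 11688435$ ($q = 6945 \cdot 1683 = 11688435$)
$\frac{1}{2113 + q} = \frac{1}{2113 + 11688435} = \frac{1}{11690548}$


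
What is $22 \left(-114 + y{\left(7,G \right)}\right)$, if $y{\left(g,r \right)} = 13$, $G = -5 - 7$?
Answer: $-2222$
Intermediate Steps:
$G = -12$ ($G = -5 - 7 = -12$)
$22 \left(-114 + y{\left(7,G \right)}\right) = 22 \left(-114 + 13\right) = 22 \left(-101\right) = -2222$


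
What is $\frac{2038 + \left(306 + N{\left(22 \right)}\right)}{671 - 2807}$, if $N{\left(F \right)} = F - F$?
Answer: $- \frac{293}{267} \approx -1.0974$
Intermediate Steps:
$N{\left(F \right)} = 0$
$\frac{2038 + \left(306 + N{\left(22 \right)}\right)}{671 - 2807} = \frac{2038 + \left(306 + 0\right)}{671 - 2807} = \frac{2038 + 306}{-2136} = 2344 \left(- \frac{1}{2136}\right) = - \frac{293}{267}$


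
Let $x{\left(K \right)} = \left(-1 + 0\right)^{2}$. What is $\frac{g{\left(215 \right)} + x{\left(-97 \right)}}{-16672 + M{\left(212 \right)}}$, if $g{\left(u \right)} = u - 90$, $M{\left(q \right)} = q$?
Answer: $- \frac{63}{8230} \approx -0.0076549$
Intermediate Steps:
$x{\left(K \right)} = 1$ ($x{\left(K \right)} = \left(-1\right)^{2} = 1$)
$g{\left(u \right)} = -90 + u$
$\frac{g{\left(215 \right)} + x{\left(-97 \right)}}{-16672 + M{\left(212 \right)}} = \frac{\left(-90 + 215\right) + 1}{-16672 + 212} = \frac{125 + 1}{-16460} = 126 \left(- \frac{1}{16460}\right) = - \frac{63}{8230}$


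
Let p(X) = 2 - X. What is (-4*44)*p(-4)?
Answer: -1056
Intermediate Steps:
(-4*44)*p(-4) = (-4*44)*(2 - 1*(-4)) = -176*(2 + 4) = -176*6 = -1056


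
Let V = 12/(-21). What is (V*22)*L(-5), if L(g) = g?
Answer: 440/7 ≈ 62.857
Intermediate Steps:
V = -4/7 (V = 12*(-1/21) = -4/7 ≈ -0.57143)
(V*22)*L(-5) = -4/7*22*(-5) = -88/7*(-5) = 440/7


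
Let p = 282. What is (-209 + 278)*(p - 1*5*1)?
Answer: 19113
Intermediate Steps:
(-209 + 278)*(p - 1*5*1) = (-209 + 278)*(282 - 1*5*1) = 69*(282 - 5*1) = 69*(282 - 5) = 69*277 = 19113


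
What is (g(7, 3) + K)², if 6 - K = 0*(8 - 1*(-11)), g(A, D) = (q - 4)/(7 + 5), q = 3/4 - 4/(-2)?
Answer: 80089/2304 ≈ 34.761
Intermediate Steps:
q = 11/4 (q = 3*(¼) - 4*(-½) = ¾ + 2 = 11/4 ≈ 2.7500)
g(A, D) = -5/48 (g(A, D) = (11/4 - 4)/(7 + 5) = -5/4/12 = -5/4*1/12 = -5/48)
K = 6 (K = 6 - 0*(8 - 1*(-11)) = 6 - 0*(8 + 11) = 6 - 0*19 = 6 - 1*0 = 6 + 0 = 6)
(g(7, 3) + K)² = (-5/48 + 6)² = (283/48)² = 80089/2304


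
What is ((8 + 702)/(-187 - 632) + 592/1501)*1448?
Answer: -841088176/1229319 ≈ -684.19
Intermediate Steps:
((8 + 702)/(-187 - 632) + 592/1501)*1448 = (710/(-819) + 592*(1/1501))*1448 = (710*(-1/819) + 592/1501)*1448 = (-710/819 + 592/1501)*1448 = -580862/1229319*1448 = -841088176/1229319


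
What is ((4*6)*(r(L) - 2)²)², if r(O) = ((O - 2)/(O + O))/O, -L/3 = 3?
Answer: 50377802500/4782969 ≈ 10533.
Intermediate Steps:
L = -9 (L = -3*3 = -9)
r(O) = (-2 + O)/(2*O²) (r(O) = ((-2 + O)/((2*O)))/O = ((-2 + O)*(1/(2*O)))/O = ((-2 + O)/(2*O))/O = (-2 + O)/(2*O²))
((4*6)*(r(L) - 2)²)² = ((4*6)*((½)*(-2 - 9)/(-9)² - 2)²)² = (24*((½)*(1/81)*(-11) - 2)²)² = (24*(-11/162 - 2)²)² = (24*(-335/162)²)² = (24*(112225/26244))² = (224450/2187)² = 50377802500/4782969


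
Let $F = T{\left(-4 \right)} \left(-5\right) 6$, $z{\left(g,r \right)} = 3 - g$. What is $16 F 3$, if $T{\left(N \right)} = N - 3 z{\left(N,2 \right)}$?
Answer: $36000$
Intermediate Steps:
$T{\left(N \right)} = -9 + 4 N$ ($T{\left(N \right)} = N - 3 \left(3 - N\right) = N + \left(-9 + 3 N\right) = -9 + 4 N$)
$F = 750$ ($F = \left(-9 + 4 \left(-4\right)\right) \left(-5\right) 6 = \left(-9 - 16\right) \left(-5\right) 6 = \left(-25\right) \left(-5\right) 6 = 125 \cdot 6 = 750$)
$16 F 3 = 16 \cdot 750 \cdot 3 = 12000 \cdot 3 = 36000$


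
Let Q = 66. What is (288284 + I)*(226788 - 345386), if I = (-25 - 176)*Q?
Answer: -32616584764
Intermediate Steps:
I = -13266 (I = (-25 - 176)*66 = -201*66 = -13266)
(288284 + I)*(226788 - 345386) = (288284 - 13266)*(226788 - 345386) = 275018*(-118598) = -32616584764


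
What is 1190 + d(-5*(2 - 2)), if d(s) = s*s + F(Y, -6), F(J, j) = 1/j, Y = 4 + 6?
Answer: 7139/6 ≈ 1189.8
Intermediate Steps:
Y = 10
d(s) = -⅙ + s² (d(s) = s*s + 1/(-6) = s² - ⅙ = -⅙ + s²)
1190 + d(-5*(2 - 2)) = 1190 + (-⅙ + (-5*(2 - 2))²) = 1190 + (-⅙ + (-5*0)²) = 1190 + (-⅙ + 0²) = 1190 + (-⅙ + 0) = 1190 - ⅙ = 7139/6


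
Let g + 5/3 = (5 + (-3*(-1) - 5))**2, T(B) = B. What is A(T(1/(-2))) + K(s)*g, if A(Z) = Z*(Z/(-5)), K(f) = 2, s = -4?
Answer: 877/60 ≈ 14.617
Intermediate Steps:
A(Z) = -Z**2/5 (A(Z) = Z*(Z*(-1/5)) = Z*(-Z/5) = -Z**2/5)
g = 22/3 (g = -5/3 + (5 + (-3*(-1) - 5))**2 = -5/3 + (5 + (3 - 5))**2 = -5/3 + (5 - 2)**2 = -5/3 + 3**2 = -5/3 + 9 = 22/3 ≈ 7.3333)
A(T(1/(-2))) + K(s)*g = -(1/(-2))**2/5 + 2*(22/3) = -(-1/2)**2/5 + 44/3 = -1/5*1/4 + 44/3 = -1/20 + 44/3 = 877/60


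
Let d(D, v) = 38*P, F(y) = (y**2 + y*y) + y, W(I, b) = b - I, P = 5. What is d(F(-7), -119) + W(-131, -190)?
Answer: 131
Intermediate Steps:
F(y) = y + 2*y**2 (F(y) = (y**2 + y**2) + y = 2*y**2 + y = y + 2*y**2)
d(D, v) = 190 (d(D, v) = 38*5 = 190)
d(F(-7), -119) + W(-131, -190) = 190 + (-190 - 1*(-131)) = 190 + (-190 + 131) = 190 - 59 = 131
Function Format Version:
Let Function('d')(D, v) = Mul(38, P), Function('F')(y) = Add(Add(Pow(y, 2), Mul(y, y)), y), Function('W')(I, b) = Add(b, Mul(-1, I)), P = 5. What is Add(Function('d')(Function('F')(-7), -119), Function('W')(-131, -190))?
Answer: 131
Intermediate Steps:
Function('F')(y) = Add(y, Mul(2, Pow(y, 2))) (Function('F')(y) = Add(Add(Pow(y, 2), Pow(y, 2)), y) = Add(Mul(2, Pow(y, 2)), y) = Add(y, Mul(2, Pow(y, 2))))
Function('d')(D, v) = 190 (Function('d')(D, v) = Mul(38, 5) = 190)
Add(Function('d')(Function('F')(-7), -119), Function('W')(-131, -190)) = Add(190, Add(-190, Mul(-1, -131))) = Add(190, Add(-190, 131)) = Add(190, -59) = 131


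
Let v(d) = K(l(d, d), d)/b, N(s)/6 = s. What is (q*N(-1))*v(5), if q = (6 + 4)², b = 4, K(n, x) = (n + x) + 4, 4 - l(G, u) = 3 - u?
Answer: -2250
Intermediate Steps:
l(G, u) = 1 + u (l(G, u) = 4 - (3 - u) = 4 + (-3 + u) = 1 + u)
K(n, x) = 4 + n + x
N(s) = 6*s
q = 100 (q = 10² = 100)
v(d) = 5/4 + d/2 (v(d) = (4 + (1 + d) + d)/4 = (5 + 2*d)*(¼) = 5/4 + d/2)
(q*N(-1))*v(5) = (100*(6*(-1)))*(5/4 + (½)*5) = (100*(-6))*(5/4 + 5/2) = -600*15/4 = -2250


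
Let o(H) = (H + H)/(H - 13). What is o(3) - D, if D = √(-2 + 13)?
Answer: -⅗ - √11 ≈ -3.9166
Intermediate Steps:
D = √11 ≈ 3.3166
o(H) = 2*H/(-13 + H) (o(H) = (2*H)/(-13 + H) = 2*H/(-13 + H))
o(3) - D = 2*3/(-13 + 3) - √11 = 2*3/(-10) - √11 = 2*3*(-⅒) - √11 = -⅗ - √11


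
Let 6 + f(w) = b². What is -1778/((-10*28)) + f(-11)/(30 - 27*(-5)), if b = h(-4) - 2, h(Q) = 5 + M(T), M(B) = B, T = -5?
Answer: 4183/660 ≈ 6.3379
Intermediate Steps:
h(Q) = 0 (h(Q) = 5 - 5 = 0)
b = -2 (b = 0 - 2 = -2)
f(w) = -2 (f(w) = -6 + (-2)² = -6 + 4 = -2)
-1778/((-10*28)) + f(-11)/(30 - 27*(-5)) = -1778/((-10*28)) - 2/(30 - 27*(-5)) = -1778/(-280) - 2/(30 + 135) = -1778*(-1/280) - 2/165 = 127/20 - 2*1/165 = 127/20 - 2/165 = 4183/660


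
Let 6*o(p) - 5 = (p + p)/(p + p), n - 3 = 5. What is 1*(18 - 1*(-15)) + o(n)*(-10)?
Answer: 23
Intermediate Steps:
n = 8 (n = 3 + 5 = 8)
o(p) = 1 (o(p) = 5/6 + ((p + p)/(p + p))/6 = 5/6 + ((2*p)/((2*p)))/6 = 5/6 + ((2*p)*(1/(2*p)))/6 = 5/6 + (1/6)*1 = 5/6 + 1/6 = 1)
1*(18 - 1*(-15)) + o(n)*(-10) = 1*(18 - 1*(-15)) + 1*(-10) = 1*(18 + 15) - 10 = 1*33 - 10 = 33 - 10 = 23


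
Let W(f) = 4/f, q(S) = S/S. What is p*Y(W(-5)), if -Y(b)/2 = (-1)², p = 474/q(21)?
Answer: -948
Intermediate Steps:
q(S) = 1
p = 474 (p = 474/1 = 474*1 = 474)
Y(b) = -2 (Y(b) = -2*(-1)² = -2*1 = -2)
p*Y(W(-5)) = 474*(-2) = -948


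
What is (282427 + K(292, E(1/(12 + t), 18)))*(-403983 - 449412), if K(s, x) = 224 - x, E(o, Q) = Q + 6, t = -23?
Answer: -241192468665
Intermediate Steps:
E(o, Q) = 6 + Q
(282427 + K(292, E(1/(12 + t), 18)))*(-403983 - 449412) = (282427 + (224 - (6 + 18)))*(-403983 - 449412) = (282427 + (224 - 1*24))*(-853395) = (282427 + (224 - 24))*(-853395) = (282427 + 200)*(-853395) = 282627*(-853395) = -241192468665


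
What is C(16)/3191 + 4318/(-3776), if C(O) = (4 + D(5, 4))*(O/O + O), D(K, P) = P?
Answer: -6632601/6024608 ≈ -1.1009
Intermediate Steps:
C(O) = 8 + 8*O (C(O) = (4 + 4)*(O/O + O) = 8*(1 + O) = 8 + 8*O)
C(16)/3191 + 4318/(-3776) = (8 + 8*16)/3191 + 4318/(-3776) = (8 + 128)*(1/3191) + 4318*(-1/3776) = 136*(1/3191) - 2159/1888 = 136/3191 - 2159/1888 = -6632601/6024608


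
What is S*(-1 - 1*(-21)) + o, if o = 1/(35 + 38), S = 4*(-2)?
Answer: -11679/73 ≈ -159.99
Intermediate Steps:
S = -8
o = 1/73 ≈ 0.013699
S*(-1 - 1*(-21)) + o = -8*(-1 - 1*(-21)) + 1/73 = -8*(-1 + 21) + 1/73 = -8*20 + 1/73 = -160 + 1/73 = -11679/73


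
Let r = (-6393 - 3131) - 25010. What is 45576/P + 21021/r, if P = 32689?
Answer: 886766115/1128881926 ≈ 0.78553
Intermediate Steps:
r = -34534 (r = -9524 - 25010 = -34534)
45576/P + 21021/r = 45576/32689 + 21021/(-34534) = 45576*(1/32689) + 21021*(-1/34534) = 45576/32689 - 21021/34534 = 886766115/1128881926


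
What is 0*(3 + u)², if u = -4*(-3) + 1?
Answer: 0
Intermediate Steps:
u = 13 (u = 12 + 1 = 13)
0*(3 + u)² = 0*(3 + 13)² = 0*16² = 0*256 = 0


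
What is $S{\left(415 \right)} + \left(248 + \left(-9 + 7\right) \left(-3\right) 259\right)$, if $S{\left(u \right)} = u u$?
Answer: $174027$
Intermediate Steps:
$S{\left(u \right)} = u^{2}$
$S{\left(415 \right)} + \left(248 + \left(-9 + 7\right) \left(-3\right) 259\right) = 415^{2} + \left(248 + \left(-9 + 7\right) \left(-3\right) 259\right) = 172225 + \left(248 + \left(-2\right) \left(-3\right) 259\right) = 172225 + \left(248 + 6 \cdot 259\right) = 172225 + \left(248 + 1554\right) = 172225 + 1802 = 174027$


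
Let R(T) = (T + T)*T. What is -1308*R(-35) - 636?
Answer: -3205236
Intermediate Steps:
R(T) = 2*T² (R(T) = (2*T)*T = 2*T²)
-1308*R(-35) - 636 = -2616*(-35)² - 636 = -2616*1225 - 636 = -1308*2450 - 636 = -3204600 - 636 = -3205236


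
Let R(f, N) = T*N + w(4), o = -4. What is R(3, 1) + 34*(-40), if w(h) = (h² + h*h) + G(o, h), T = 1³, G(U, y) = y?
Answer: -1323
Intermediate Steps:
T = 1
w(h) = h + 2*h² (w(h) = (h² + h*h) + h = (h² + h²) + h = 2*h² + h = h + 2*h²)
R(f, N) = 36 + N (R(f, N) = 1*N + 4*(1 + 2*4) = N + 4*(1 + 8) = N + 4*9 = N + 36 = 36 + N)
R(3, 1) + 34*(-40) = (36 + 1) + 34*(-40) = 37 - 1360 = -1323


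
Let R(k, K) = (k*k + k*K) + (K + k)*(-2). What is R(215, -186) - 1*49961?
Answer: -43784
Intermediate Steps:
R(k, K) = k**2 - 2*K - 2*k + K*k (R(k, K) = (k**2 + K*k) + (-2*K - 2*k) = k**2 - 2*K - 2*k + K*k)
R(215, -186) - 1*49961 = (215**2 - 2*(-186) - 2*215 - 186*215) - 1*49961 = (46225 + 372 - 430 - 39990) - 49961 = 6177 - 49961 = -43784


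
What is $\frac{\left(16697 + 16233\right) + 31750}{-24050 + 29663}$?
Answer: $\frac{21560}{1871} \approx 11.523$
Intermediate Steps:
$\frac{\left(16697 + 16233\right) + 31750}{-24050 + 29663} = \frac{32930 + 31750}{5613} = 64680 \cdot \frac{1}{5613} = \frac{21560}{1871}$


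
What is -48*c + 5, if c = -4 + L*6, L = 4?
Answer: -955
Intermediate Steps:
c = 20 (c = -4 + 4*6 = -4 + 24 = 20)
-48*c + 5 = -48*20 + 5 = -960 + 5 = -955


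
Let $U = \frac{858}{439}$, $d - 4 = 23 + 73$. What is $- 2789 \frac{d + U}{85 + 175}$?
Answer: $- \frac{62415031}{57070} \approx -1093.7$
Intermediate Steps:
$d = 100$ ($d = 4 + \left(23 + 73\right) = 4 + 96 = 100$)
$U = \frac{858}{439}$ ($U = 858 \cdot \frac{1}{439} = \frac{858}{439} \approx 1.9544$)
$- 2789 \frac{d + U}{85 + 175} = - 2789 \frac{100 + \frac{858}{439}}{85 + 175} = - 2789 \frac{44758}{439 \cdot 260} = - 2789 \cdot \frac{44758}{439} \cdot \frac{1}{260} = \left(-2789\right) \frac{22379}{57070} = - \frac{62415031}{57070}$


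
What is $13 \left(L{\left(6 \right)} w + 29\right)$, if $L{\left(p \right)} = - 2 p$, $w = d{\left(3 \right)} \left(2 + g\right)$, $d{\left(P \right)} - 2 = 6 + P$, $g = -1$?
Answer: $-1339$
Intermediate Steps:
$d{\left(P \right)} = 8 + P$ ($d{\left(P \right)} = 2 + \left(6 + P\right) = 8 + P$)
$w = 11$ ($w = \left(8 + 3\right) \left(2 - 1\right) = 11 \cdot 1 = 11$)
$13 \left(L{\left(6 \right)} w + 29\right) = 13 \left(\left(-2\right) 6 \cdot 11 + 29\right) = 13 \left(\left(-12\right) 11 + 29\right) = 13 \left(-132 + 29\right) = 13 \left(-103\right) = -1339$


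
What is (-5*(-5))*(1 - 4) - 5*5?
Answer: -100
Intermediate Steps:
(-5*(-5))*(1 - 4) - 5*5 = 25*(-3) - 25 = -75 - 25 = -100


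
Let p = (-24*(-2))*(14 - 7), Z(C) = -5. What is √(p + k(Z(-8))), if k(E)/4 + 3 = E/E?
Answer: 2*√82 ≈ 18.111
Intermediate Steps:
k(E) = -8 (k(E) = -12 + 4*(E/E) = -12 + 4*1 = -12 + 4 = -8)
p = 336 (p = 48*7 = 336)
√(p + k(Z(-8))) = √(336 - 8) = √328 = 2*√82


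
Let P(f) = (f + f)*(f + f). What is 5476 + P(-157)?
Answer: 104072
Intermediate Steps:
P(f) = 4*f² (P(f) = (2*f)*(2*f) = 4*f²)
5476 + P(-157) = 5476 + 4*(-157)² = 5476 + 4*24649 = 5476 + 98596 = 104072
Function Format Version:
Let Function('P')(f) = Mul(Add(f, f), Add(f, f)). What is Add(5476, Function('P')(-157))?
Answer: 104072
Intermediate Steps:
Function('P')(f) = Mul(4, Pow(f, 2)) (Function('P')(f) = Mul(Mul(2, f), Mul(2, f)) = Mul(4, Pow(f, 2)))
Add(5476, Function('P')(-157)) = Add(5476, Mul(4, Pow(-157, 2))) = Add(5476, Mul(4, 24649)) = Add(5476, 98596) = 104072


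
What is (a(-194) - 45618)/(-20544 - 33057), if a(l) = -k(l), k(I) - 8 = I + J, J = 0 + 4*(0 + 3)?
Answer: 15148/17867 ≈ 0.84782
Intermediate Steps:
J = 12 (J = 0 + 4*3 = 0 + 12 = 12)
k(I) = 20 + I (k(I) = 8 + (I + 12) = 8 + (12 + I) = 20 + I)
a(l) = -20 - l (a(l) = -(20 + l) = -20 - l)
(a(-194) - 45618)/(-20544 - 33057) = ((-20 - 1*(-194)) - 45618)/(-20544 - 33057) = ((-20 + 194) - 45618)/(-53601) = (174 - 45618)*(-1/53601) = -45444*(-1/53601) = 15148/17867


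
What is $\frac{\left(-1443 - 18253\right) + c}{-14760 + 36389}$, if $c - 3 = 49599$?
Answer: $\frac{29906}{21629} \approx 1.3827$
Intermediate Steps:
$c = 49602$ ($c = 3 + 49599 = 49602$)
$\frac{\left(-1443 - 18253\right) + c}{-14760 + 36389} = \frac{\left(-1443 - 18253\right) + 49602}{-14760 + 36389} = \frac{\left(-1443 - 18253\right) + 49602}{21629} = \left(-19696 + 49602\right) \frac{1}{21629} = 29906 \cdot \frac{1}{21629} = \frac{29906}{21629}$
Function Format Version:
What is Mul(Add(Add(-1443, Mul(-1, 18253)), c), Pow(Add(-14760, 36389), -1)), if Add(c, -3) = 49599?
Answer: Rational(29906, 21629) ≈ 1.3827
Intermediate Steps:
c = 49602 (c = Add(3, 49599) = 49602)
Mul(Add(Add(-1443, Mul(-1, 18253)), c), Pow(Add(-14760, 36389), -1)) = Mul(Add(Add(-1443, Mul(-1, 18253)), 49602), Pow(Add(-14760, 36389), -1)) = Mul(Add(Add(-1443, -18253), 49602), Pow(21629, -1)) = Mul(Add(-19696, 49602), Rational(1, 21629)) = Mul(29906, Rational(1, 21629)) = Rational(29906, 21629)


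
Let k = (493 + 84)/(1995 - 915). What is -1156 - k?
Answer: -1249057/1080 ≈ -1156.5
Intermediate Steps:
k = 577/1080 ≈ 0.53426
-1156 - k = -1156 - 1*577/1080 = -1156 - 577/1080 = -1249057/1080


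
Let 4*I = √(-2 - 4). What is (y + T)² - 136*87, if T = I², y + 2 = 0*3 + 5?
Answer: -756807/64 ≈ -11825.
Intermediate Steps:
I = I*√6/4 (I = √(-2 - 4)/4 = √(-6)/4 = (I*√6)/4 = I*√6/4 ≈ 0.61237*I)
y = 3 (y = -2 + (0*3 + 5) = -2 + (0 + 5) = -2 + 5 = 3)
T = -3/8 (T = (I*√6/4)² = -3/8 ≈ -0.37500)
(y + T)² - 136*87 = (3 - 3/8)² - 136*87 = (21/8)² - 11832 = 441/64 - 11832 = -756807/64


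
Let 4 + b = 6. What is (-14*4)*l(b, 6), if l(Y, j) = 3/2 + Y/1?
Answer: -196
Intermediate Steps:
b = 2 (b = -4 + 6 = 2)
l(Y, j) = 3/2 + Y (l(Y, j) = 3*(½) + Y*1 = 3/2 + Y)
(-14*4)*l(b, 6) = (-14*4)*(3/2 + 2) = -56*7/2 = -196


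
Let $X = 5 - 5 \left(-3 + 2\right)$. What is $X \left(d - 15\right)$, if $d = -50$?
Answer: $-650$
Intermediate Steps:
$X = 10$ ($X = 5 - -5 = 5 + 5 = 10$)
$X \left(d - 15\right) = 10 \left(-50 - 15\right) = 10 \left(-65\right) = -650$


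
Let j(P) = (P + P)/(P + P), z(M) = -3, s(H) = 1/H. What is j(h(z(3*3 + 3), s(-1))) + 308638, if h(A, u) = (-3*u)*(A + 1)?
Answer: 308639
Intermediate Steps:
h(A, u) = -3*u*(1 + A) (h(A, u) = (-3*u)*(1 + A) = -3*u*(1 + A))
j(P) = 1 (j(P) = (2*P)/((2*P)) = (2*P)*(1/(2*P)) = 1)
j(h(z(3*3 + 3), s(-1))) + 308638 = 1 + 308638 = 308639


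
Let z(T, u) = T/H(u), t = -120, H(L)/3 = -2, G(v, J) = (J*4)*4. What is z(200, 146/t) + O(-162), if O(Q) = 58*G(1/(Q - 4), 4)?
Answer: 11036/3 ≈ 3678.7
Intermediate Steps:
G(v, J) = 16*J (G(v, J) = (4*J)*4 = 16*J)
H(L) = -6 (H(L) = 3*(-2) = -6)
O(Q) = 3712 (O(Q) = 58*(16*4) = 58*64 = 3712)
z(T, u) = -T/6 (z(T, u) = T/(-6) = T*(-⅙) = -T/6)
z(200, 146/t) + O(-162) = -⅙*200 + 3712 = -100/3 + 3712 = 11036/3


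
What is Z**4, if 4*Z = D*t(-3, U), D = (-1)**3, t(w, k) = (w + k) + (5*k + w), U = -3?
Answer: 1296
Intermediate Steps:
t(w, k) = 2*w + 6*k (t(w, k) = (k + w) + (w + 5*k) = 2*w + 6*k)
D = -1
Z = 6 (Z = (-(2*(-3) + 6*(-3)))/4 = (-(-6 - 18))/4 = (-1*(-24))/4 = (1/4)*24 = 6)
Z**4 = 6**4 = 1296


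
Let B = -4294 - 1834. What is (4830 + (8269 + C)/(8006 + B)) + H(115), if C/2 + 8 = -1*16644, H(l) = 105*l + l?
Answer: 10646175/626 ≈ 17007.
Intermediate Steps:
H(l) = 106*l
B = -6128
C = -33304 (C = -16 + 2*(-1*16644) = -16 + 2*(-16644) = -16 - 33288 = -33304)
(4830 + (8269 + C)/(8006 + B)) + H(115) = (4830 + (8269 - 33304)/(8006 - 6128)) + 106*115 = (4830 - 25035/1878) + 12190 = (4830 - 25035*1/1878) + 12190 = (4830 - 8345/626) + 12190 = 3015235/626 + 12190 = 10646175/626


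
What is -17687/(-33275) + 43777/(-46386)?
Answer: -636250493/1543494150 ≈ -0.41221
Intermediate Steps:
-17687/(-33275) + 43777/(-46386) = -17687*(-1/33275) + 43777*(-1/46386) = 17687/33275 - 43777/46386 = -636250493/1543494150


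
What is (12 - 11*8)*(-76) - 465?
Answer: 5311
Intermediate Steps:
(12 - 11*8)*(-76) - 465 = (12 - 88)*(-76) - 465 = -76*(-76) - 465 = 5776 - 465 = 5311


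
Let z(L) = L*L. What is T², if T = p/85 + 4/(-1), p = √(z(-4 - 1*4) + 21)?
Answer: (340 - √85)²/7225 ≈ 15.144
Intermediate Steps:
z(L) = L²
p = √85 (p = √((-4 - 1*4)² + 21) = √((-4 - 4)² + 21) = √((-8)² + 21) = √(64 + 21) = √85 ≈ 9.2195)
T = -4 + √85/85 (T = √85/85 + 4/(-1) = √85*(1/85) + 4*(-1) = √85/85 - 4 = -4 + √85/85 ≈ -3.8915)
T² = (-4 + √85/85)²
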